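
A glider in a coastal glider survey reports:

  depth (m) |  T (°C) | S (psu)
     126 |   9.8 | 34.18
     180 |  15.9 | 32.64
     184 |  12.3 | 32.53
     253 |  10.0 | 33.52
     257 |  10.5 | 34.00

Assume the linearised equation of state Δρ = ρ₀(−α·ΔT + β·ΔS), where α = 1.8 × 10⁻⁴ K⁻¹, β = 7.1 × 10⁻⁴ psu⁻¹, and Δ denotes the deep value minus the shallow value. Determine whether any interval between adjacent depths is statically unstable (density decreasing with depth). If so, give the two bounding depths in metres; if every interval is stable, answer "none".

Evaluate Δρ/ρ₀ = −αΔT + βΔS across each adjacent pair:
  126–180 m: −αΔT+βΔS = −(1.8 × 10⁻⁴)(+6.1)+(7.1 × 10⁻⁴)(-1.54) = -2.2 × 10⁻³ → UNSTABLE
  180–184 m: −αΔT+βΔS = −(1.8 × 10⁻⁴)(-3.6)+(7.1 × 10⁻⁴)(-0.11) = 5.7 × 10⁻⁴ → stable
  184–253 m: −αΔT+βΔS = −(1.8 × 10⁻⁴)(-2.3)+(7.1 × 10⁻⁴)(+0.99) = 1.1 × 10⁻³ → stable
  253–257 m: −αΔT+βΔS = −(1.8 × 10⁻⁴)(+0.5)+(7.1 × 10⁻⁴)(+0.48) = 2.5 × 10⁻⁴ → stable
The 126–180 m interval has Δρ < 0: lighter water underlies denser water.

126–180 m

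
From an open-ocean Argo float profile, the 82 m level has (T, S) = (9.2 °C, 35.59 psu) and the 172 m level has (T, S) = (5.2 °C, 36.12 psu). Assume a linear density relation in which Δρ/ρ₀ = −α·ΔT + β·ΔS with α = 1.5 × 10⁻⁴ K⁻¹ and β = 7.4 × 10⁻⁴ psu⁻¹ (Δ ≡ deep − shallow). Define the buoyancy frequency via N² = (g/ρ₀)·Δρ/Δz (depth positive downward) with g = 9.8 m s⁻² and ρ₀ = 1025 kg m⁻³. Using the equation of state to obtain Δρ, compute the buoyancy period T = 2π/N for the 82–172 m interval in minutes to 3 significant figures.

10.1 min

ΔT = -4.0 K, ΔS = +0.53 psu (deep − shallow).
Δρ/ρ₀ = −αΔT + βΔS = 6.00 × 10⁻⁴ + 3.922 × 10⁻⁴ = 9.922 × 10⁻⁴, so Δρ ≈ 1.017 kg m⁻³.
N² = (g/ρ₀)·Δρ/Δz = g·(Δρ/ρ₀)/Δz = 9.8 × 9.922 × 10⁻⁴ / 90 = 1.0804 × 10⁻⁴ s⁻².
N = √(1.0804 × 10⁻⁴) = 0.010394 rad s⁻¹ → T = 2π/N = 604.50 s = 10.075 min ≈ 10.1 min.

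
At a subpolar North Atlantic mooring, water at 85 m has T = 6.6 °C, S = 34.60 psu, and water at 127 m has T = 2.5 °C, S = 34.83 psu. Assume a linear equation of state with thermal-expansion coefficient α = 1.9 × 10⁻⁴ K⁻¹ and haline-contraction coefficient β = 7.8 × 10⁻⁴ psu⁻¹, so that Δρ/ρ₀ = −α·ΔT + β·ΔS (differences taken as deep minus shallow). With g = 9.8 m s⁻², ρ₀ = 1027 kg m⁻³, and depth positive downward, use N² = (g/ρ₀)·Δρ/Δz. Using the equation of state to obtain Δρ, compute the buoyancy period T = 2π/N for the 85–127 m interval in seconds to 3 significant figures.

420 s

ΔT = -4.1 K, ΔS = +0.23 psu (deep − shallow).
Δρ/ρ₀ = −αΔT + βΔS = 7.79 × 10⁻⁴ + 1.794 × 10⁻⁴ = 9.584 × 10⁻⁴, so Δρ ≈ 0.9843 kg m⁻³.
N² = (g/ρ₀)·Δρ/Δz = g·(Δρ/ρ₀)/Δz = 9.8 × 9.584 × 10⁻⁴ / 42 = 2.2363 × 10⁻⁴ s⁻².
N = √(2.2363 × 10⁻⁴) = 0.014954 rad s⁻¹ → T = 2π/N = 420.17 s ≈ 420 s.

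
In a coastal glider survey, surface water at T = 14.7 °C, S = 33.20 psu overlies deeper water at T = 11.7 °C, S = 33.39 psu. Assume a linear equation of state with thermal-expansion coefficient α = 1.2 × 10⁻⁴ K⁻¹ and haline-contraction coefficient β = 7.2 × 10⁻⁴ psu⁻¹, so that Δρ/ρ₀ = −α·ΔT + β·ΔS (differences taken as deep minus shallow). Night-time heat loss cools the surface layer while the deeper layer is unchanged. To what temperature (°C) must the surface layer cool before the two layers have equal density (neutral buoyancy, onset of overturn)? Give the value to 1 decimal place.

10.6 °C

Neutral buoyancy requires Δρ = 0, i.e. −α(T_deep − T_surf′) + β(S_deep − S_surf) = 0.
T_surf′ = T_deep − (β/α)·ΔS = 11.7 − (7.2 × 10⁻⁴/1.2 × 10⁻⁴)·(+0.19) = 10.560 °C.
Cooling required: 14.7 − (10.560) = 4.140 °C.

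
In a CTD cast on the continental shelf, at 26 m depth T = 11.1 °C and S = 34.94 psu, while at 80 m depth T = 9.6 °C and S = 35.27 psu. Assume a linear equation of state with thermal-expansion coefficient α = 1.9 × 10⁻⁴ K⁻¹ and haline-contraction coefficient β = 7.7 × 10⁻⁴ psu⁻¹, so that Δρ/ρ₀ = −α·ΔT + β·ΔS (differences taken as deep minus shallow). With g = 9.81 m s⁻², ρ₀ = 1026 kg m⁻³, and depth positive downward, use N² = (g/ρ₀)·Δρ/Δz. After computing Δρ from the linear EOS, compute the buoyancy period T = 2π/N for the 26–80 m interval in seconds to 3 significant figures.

635 s

ΔT = -1.5 K, ΔS = +0.33 psu (deep − shallow).
Δρ/ρ₀ = −αΔT + βΔS = 2.85 × 10⁻⁴ + 2.541 × 10⁻⁴ = 5.391 × 10⁻⁴, so Δρ ≈ 0.5531 kg m⁻³.
N² = (g/ρ₀)·Δρ/Δz = g·(Δρ/ρ₀)/Δz = 9.81 × 5.391 × 10⁻⁴ / 54 = 9.7937 × 10⁻⁵ s⁻².
N = √(9.7937 × 10⁻⁵) = 9.8963 × 10⁻³ rad s⁻¹ → T = 2π/N = 634.90 s ≈ 635 s.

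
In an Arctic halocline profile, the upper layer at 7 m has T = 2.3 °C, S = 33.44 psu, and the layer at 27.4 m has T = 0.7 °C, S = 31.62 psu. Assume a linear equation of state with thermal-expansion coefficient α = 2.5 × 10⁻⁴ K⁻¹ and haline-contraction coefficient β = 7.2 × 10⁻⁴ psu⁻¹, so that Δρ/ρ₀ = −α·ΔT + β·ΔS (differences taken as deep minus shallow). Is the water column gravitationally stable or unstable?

ΔT = 0.7 − 2.3 = -1.6 K and ΔS = 31.62 − 33.44 = -1.82 psu (deep − shallow).
−αΔT = 4.00 × 10⁻⁴; βΔS = -1.3104 × 10⁻³; sum Δρ/ρ₀ = -9.104 × 10⁻⁴.
Δρ/ρ₀ < 0, so Δρ < 0: deeper water is lighter → statically unstable; the column would overturn.

unstable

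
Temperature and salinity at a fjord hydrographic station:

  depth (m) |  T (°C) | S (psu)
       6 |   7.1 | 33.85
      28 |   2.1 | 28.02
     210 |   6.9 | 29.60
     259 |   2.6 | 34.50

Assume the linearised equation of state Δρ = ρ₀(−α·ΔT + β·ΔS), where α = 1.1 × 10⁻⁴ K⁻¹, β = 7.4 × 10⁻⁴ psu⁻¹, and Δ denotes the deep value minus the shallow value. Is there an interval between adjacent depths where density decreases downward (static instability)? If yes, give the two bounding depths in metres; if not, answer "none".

6–28 m

Evaluate Δρ/ρ₀ = −αΔT + βΔS across each adjacent pair:
  6–28 m: −αΔT+βΔS = −(1.1 × 10⁻⁴)(-5.0)+(7.4 × 10⁻⁴)(-5.83) = -3.8 × 10⁻³ → UNSTABLE
  28–210 m: −αΔT+βΔS = −(1.1 × 10⁻⁴)(+4.8)+(7.4 × 10⁻⁴)(+1.58) = 6.4 × 10⁻⁴ → stable
  210–259 m: −αΔT+βΔS = −(1.1 × 10⁻⁴)(-4.3)+(7.4 × 10⁻⁴)(+4.90) = 4.1 × 10⁻³ → stable
The 6–28 m interval has Δρ < 0: lighter water underlies denser water.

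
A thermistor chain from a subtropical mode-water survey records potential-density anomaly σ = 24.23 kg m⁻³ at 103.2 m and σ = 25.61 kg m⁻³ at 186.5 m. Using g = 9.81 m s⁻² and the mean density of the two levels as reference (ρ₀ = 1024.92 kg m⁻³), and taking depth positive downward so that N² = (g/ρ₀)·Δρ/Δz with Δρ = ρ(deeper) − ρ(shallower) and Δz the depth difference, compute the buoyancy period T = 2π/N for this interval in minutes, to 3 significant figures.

8.32 min

Δρ = 1025.61 − 1024.23 = 1.38 kg m⁻³ over Δz = 186.5 − 103.2 = 83.3 m.
N² = (9.81/1024.92) × (1.38/83.3) = 1.5857 × 10⁻⁴ s⁻².
N = √(1.5857 × 10⁻⁴) = 0.012592 rad s⁻¹, so T = 2π/N = 498.98 s = 8.3163 min ≈ 8.32 min.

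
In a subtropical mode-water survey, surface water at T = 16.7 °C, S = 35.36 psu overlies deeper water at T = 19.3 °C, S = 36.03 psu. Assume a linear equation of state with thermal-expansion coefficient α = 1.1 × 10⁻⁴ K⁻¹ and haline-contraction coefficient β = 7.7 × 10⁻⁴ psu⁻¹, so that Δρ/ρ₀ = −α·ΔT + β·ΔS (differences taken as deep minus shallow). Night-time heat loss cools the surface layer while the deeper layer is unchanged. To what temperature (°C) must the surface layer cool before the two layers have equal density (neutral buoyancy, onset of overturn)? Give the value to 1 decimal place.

Neutral buoyancy requires Δρ = 0, i.e. −α(T_deep − T_surf′) + β(S_deep − S_surf) = 0.
T_surf′ = T_deep − (β/α)·ΔS = 19.3 − (7.7 × 10⁻⁴/1.1 × 10⁻⁴)·(+0.67) = 14.610 °C.
Cooling required: 16.7 − (14.610) = 2.090 °C.

14.6 °C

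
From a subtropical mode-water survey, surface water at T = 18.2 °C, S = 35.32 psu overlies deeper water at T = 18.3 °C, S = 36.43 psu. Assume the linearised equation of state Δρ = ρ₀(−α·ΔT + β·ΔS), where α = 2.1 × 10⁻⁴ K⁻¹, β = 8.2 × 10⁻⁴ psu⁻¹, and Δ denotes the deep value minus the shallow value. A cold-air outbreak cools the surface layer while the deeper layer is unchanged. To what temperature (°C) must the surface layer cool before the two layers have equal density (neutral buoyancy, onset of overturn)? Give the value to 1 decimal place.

14.0 °C

Neutral buoyancy requires Δρ = 0, i.e. −α(T_deep − T_surf′) + β(S_deep − S_surf) = 0.
T_surf′ = T_deep − (β/α)·ΔS = 18.3 − (8.2 × 10⁻⁴/2.1 × 10⁻⁴)·(+1.11) = 13.966 °C.
Cooling required: 18.2 − (13.966) = 4.234 °C.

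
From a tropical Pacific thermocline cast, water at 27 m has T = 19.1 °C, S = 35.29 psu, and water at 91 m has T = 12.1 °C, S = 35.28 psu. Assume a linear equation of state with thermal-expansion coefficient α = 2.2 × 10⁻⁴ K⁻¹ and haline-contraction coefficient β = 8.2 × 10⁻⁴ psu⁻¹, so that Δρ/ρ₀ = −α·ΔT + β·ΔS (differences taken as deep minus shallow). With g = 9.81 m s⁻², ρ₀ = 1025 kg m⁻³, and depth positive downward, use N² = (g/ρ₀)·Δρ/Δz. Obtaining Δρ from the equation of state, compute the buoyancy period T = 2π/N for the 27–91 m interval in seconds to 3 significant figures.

410 s

ΔT = -7.0 K, ΔS = -0.01 psu (deep − shallow).
Δρ/ρ₀ = −αΔT + βΔS = 1.54 × 10⁻³ − 8.20 × 10⁻⁶ = 1.5318 × 10⁻³, so Δρ ≈ 1.570 kg m⁻³.
N² = (g/ρ₀)·Δρ/Δz = g·(Δρ/ρ₀)/Δz = 9.81 × 1.5318 × 10⁻³ / 64 = 2.3480 × 10⁻⁴ s⁻².
N = √(2.3480 × 10⁻⁴) = 0.015323 rad s⁻¹ → T = 2π/N = 410.05 s ≈ 410 s.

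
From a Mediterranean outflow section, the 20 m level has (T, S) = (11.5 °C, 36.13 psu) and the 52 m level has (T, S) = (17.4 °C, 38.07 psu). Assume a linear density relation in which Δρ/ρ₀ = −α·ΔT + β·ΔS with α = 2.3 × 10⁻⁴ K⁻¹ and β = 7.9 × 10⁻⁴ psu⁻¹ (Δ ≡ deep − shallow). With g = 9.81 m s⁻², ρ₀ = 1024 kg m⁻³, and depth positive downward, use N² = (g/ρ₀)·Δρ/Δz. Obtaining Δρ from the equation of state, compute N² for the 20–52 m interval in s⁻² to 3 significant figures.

5.38 × 10⁻⁵ s⁻²

ΔT = +5.9 K, ΔS = +1.94 psu (deep − shallow).
Δρ/ρ₀ = −αΔT + βΔS = -1.357 × 10⁻³ + 1.5326 × 10⁻³ = 1.756 × 10⁻⁴, so Δρ ≈ 0.1798 kg m⁻³.
N² = (g/ρ₀)·Δρ/Δz = g·(Δρ/ρ₀)/Δz = 9.81 × 1.756 × 10⁻⁴ / 32 = 5.3832 × 10⁻⁵ s⁻² ≈ 5.38 × 10⁻⁵ s⁻².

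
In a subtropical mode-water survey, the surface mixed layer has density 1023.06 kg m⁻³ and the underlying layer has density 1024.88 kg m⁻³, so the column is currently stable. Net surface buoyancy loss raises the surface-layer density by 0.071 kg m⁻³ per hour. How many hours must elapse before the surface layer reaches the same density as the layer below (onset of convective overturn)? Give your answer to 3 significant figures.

25.6 hours

Density deficit of the surface layer: 1024.88 − 1023.06 = 1.82 kg m⁻³.
Required change = 1.82 / 0.071 = 25.6 hours.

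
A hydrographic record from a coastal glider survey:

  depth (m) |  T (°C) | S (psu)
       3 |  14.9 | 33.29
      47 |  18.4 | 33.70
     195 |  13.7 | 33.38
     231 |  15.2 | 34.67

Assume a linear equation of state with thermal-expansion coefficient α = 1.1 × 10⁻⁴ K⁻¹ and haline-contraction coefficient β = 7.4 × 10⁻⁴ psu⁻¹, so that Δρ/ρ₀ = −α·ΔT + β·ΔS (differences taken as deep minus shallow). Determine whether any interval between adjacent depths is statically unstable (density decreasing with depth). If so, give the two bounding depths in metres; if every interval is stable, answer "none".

Evaluate Δρ/ρ₀ = −αΔT + βΔS across each adjacent pair:
  3–47 m: −αΔT+βΔS = −(1.1 × 10⁻⁴)(+3.5)+(7.4 × 10⁻⁴)(+0.41) = -8.2 × 10⁻⁵ → UNSTABLE
  47–195 m: −αΔT+βΔS = −(1.1 × 10⁻⁴)(-4.7)+(7.4 × 10⁻⁴)(-0.32) = 2.8 × 10⁻⁴ → stable
  195–231 m: −αΔT+βΔS = −(1.1 × 10⁻⁴)(+1.5)+(7.4 × 10⁻⁴)(+1.29) = 7.9 × 10⁻⁴ → stable
The 3–47 m interval has Δρ < 0: lighter water underlies denser water.

3–47 m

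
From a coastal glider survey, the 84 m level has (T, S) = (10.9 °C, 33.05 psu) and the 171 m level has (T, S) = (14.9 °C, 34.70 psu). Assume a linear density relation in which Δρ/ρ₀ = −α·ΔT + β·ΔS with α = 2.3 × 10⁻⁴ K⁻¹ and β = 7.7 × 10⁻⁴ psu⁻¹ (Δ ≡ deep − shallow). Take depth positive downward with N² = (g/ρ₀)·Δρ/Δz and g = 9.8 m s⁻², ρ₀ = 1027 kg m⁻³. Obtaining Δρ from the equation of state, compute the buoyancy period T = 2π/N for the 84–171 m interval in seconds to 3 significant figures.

1.00 × 10³ s

ΔT = +4.0 K, ΔS = +1.65 psu (deep − shallow).
Δρ/ρ₀ = −αΔT + βΔS = -9.20 × 10⁻⁴ + 1.2705 × 10⁻³ = 3.505 × 10⁻⁴, so Δρ ≈ 0.3600 kg m⁻³.
N² = (g/ρ₀)·Δρ/Δz = g·(Δρ/ρ₀)/Δz = 9.8 × 3.505 × 10⁻⁴ / 87 = 3.9482 × 10⁻⁵ s⁻².
N = √(3.9482 × 10⁻⁵) = 6.2835 × 10⁻³ rad s⁻¹ → T = 2π/N = 999.95 s ≈ 1.00 × 10³ s.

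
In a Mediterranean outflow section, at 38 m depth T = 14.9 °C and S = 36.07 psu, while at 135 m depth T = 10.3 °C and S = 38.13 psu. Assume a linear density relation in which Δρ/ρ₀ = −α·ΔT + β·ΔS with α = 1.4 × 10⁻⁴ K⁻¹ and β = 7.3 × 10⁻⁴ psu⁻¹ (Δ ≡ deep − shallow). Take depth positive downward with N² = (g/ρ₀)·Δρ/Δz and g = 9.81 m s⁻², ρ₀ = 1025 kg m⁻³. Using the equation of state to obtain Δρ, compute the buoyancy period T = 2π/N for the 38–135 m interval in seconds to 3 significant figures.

ΔT = -4.6 K, ΔS = +2.06 psu (deep − shallow).
Δρ/ρ₀ = −αΔT + βΔS = 6.44 × 10⁻⁴ + 1.5038 × 10⁻³ = 2.1478 × 10⁻³, so Δρ ≈ 2.201 kg m⁻³.
N² = (g/ρ₀)·Δρ/Δz = g·(Δρ/ρ₀)/Δz = 9.81 × 2.1478 × 10⁻³ / 97 = 2.1722 × 10⁻⁴ s⁻².
N = √(2.1722 × 10⁻⁴) = 0.014738 rad s⁻¹ → T = 2π/N = 426.33 s ≈ 426 s.

426 s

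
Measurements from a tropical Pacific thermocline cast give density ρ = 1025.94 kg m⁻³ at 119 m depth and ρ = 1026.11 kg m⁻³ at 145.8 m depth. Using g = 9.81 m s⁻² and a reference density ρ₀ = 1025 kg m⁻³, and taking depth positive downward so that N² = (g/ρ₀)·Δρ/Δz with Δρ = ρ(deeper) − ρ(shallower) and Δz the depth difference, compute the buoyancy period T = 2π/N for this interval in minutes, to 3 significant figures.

13.4 min

Δρ = 1026.11 − 1025.94 = 0.17 kg m⁻³ over Δz = 145.8 − 119 = 26.8 m.
N² = (9.81/1025) × (0.17/26.8) = 6.0710 × 10⁻⁵ s⁻².
N = √(6.0710 × 10⁻⁵) = 7.7917 × 10⁻³ rad s⁻¹, so T = 2π/N = 806.39 s = 13.440 min ≈ 13.4 min.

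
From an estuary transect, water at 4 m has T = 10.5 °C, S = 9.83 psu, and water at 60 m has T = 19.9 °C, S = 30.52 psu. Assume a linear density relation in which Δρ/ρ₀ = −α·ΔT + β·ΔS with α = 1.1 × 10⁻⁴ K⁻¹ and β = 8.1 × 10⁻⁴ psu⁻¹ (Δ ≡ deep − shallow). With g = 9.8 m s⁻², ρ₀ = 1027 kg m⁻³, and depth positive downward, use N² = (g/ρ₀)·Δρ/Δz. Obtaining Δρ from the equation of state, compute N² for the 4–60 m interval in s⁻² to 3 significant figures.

ΔT = +9.4 K, ΔS = +20.69 psu (deep − shallow).
Δρ/ρ₀ = −αΔT + βΔS = -1.034 × 10⁻³ + 0.0167589 = 0.0157249, so Δρ ≈ 16.15 kg m⁻³.
N² = (g/ρ₀)·Δρ/Δz = g·(Δρ/ρ₀)/Δz = 9.8 × 0.0157249 / 56 = 2.7519 × 10⁻³ s⁻² ≈ 2.75 × 10⁻³ s⁻².

2.75 × 10⁻³ s⁻²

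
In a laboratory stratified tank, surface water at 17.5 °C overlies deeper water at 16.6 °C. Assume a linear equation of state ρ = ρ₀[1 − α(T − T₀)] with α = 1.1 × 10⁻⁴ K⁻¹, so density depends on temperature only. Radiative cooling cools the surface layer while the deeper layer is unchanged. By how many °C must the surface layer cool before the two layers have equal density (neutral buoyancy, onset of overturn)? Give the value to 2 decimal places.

0.90 °C

With temperature the only control, equal density requires T_surf′ = T_deep.
T_surf′ = 16.6 °C.
Cooling required: 17.5 − 16.6 = 0.90 °C.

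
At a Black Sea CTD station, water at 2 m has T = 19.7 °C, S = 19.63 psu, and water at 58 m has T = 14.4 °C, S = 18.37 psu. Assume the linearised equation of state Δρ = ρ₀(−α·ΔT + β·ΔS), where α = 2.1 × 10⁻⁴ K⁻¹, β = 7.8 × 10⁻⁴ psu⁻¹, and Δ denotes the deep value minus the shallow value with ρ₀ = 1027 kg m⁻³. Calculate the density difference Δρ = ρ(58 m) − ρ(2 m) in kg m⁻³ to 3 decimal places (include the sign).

ΔT = -5.3 K, ΔS = -1.26 psu (deep − shallow).
Δρ/ρ₀ = −(2.1 × 10⁻⁴)(-5.3) + (7.8 × 10⁻⁴)(-1.26) = 1.302 × 10⁻⁴.
Δρ = 1027 × (1.302 × 10⁻⁴) = +0.134 kg m⁻³.
Positive Δρ: denser below, stable.

+0.134 kg m⁻³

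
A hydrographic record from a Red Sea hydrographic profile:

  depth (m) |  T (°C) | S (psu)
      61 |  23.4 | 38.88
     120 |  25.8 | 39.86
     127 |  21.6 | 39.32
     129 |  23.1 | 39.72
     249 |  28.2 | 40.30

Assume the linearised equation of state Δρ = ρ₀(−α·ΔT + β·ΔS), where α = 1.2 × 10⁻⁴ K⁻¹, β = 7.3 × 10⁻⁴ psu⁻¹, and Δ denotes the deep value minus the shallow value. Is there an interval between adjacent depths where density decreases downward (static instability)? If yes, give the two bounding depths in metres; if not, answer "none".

129–249 m

Evaluate Δρ/ρ₀ = −αΔT + βΔS across each adjacent pair:
  61–120 m: −αΔT+βΔS = −(1.2 × 10⁻⁴)(+2.4)+(7.3 × 10⁻⁴)(+0.98) = 4.3 × 10⁻⁴ → stable
  120–127 m: −αΔT+βΔS = −(1.2 × 10⁻⁴)(-4.2)+(7.3 × 10⁻⁴)(-0.54) = 1.1 × 10⁻⁴ → stable
  127–129 m: −αΔT+βΔS = −(1.2 × 10⁻⁴)(+1.5)+(7.3 × 10⁻⁴)(+0.40) = 1.1 × 10⁻⁴ → stable
  129–249 m: −αΔT+βΔS = −(1.2 × 10⁻⁴)(+5.1)+(7.3 × 10⁻⁴)(+0.58) = -1.9 × 10⁻⁴ → UNSTABLE
The 129–249 m interval has Δρ < 0: lighter water underlies denser water.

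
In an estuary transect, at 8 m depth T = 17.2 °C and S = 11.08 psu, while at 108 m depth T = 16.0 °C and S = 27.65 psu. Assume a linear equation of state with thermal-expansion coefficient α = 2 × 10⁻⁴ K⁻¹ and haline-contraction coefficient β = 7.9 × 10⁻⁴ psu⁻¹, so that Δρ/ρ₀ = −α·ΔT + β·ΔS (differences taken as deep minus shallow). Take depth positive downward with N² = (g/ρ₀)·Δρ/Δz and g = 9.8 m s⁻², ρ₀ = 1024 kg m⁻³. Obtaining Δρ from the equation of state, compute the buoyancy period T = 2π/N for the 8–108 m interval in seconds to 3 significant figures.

174 s

ΔT = -1.2 K, ΔS = +16.57 psu (deep − shallow).
Δρ/ρ₀ = −αΔT + βΔS = 2.40 × 10⁻⁴ + 0.0130903 = 0.0133303, so Δρ ≈ 13.65 kg m⁻³.
N² = (g/ρ₀)·Δρ/Δz = g·(Δρ/ρ₀)/Δz = 9.8 × 0.0133303 / 100 = 1.3064 × 10⁻³ s⁻².
N = √(1.3064 × 10⁻³) = 0.036144 rad s⁻¹ → T = 2π/N = 173.84 s ≈ 174 s.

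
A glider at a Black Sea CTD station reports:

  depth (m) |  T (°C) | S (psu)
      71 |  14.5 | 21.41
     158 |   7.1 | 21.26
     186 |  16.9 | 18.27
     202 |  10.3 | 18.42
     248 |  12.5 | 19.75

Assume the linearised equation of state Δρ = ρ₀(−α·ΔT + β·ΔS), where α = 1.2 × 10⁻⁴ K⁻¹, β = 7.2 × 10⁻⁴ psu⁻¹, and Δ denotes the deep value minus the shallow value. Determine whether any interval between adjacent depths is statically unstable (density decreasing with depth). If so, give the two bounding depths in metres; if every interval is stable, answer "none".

Evaluate Δρ/ρ₀ = −αΔT + βΔS across each adjacent pair:
  71–158 m: −αΔT+βΔS = −(1.2 × 10⁻⁴)(-7.4)+(7.2 × 10⁻⁴)(-0.15) = 7.8 × 10⁻⁴ → stable
  158–186 m: −αΔT+βΔS = −(1.2 × 10⁻⁴)(+9.8)+(7.2 × 10⁻⁴)(-2.99) = -3.3 × 10⁻³ → UNSTABLE
  186–202 m: −αΔT+βΔS = −(1.2 × 10⁻⁴)(-6.6)+(7.2 × 10⁻⁴)(+0.15) = 9.0 × 10⁻⁴ → stable
  202–248 m: −αΔT+βΔS = −(1.2 × 10⁻⁴)(+2.2)+(7.2 × 10⁻⁴)(+1.33) = 6.9 × 10⁻⁴ → stable
The 158–186 m interval has Δρ < 0: lighter water underlies denser water.

158–186 m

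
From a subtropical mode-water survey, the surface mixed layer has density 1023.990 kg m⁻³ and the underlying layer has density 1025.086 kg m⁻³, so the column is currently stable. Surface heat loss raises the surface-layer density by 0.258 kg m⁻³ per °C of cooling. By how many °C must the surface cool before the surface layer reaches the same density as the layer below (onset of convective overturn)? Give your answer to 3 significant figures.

Density deficit of the surface layer: 1025.086 − 1023.990 = 1.096 kg m⁻³.
Required change = 1.096 / 0.258 = 4.25 °C.

4.25 °C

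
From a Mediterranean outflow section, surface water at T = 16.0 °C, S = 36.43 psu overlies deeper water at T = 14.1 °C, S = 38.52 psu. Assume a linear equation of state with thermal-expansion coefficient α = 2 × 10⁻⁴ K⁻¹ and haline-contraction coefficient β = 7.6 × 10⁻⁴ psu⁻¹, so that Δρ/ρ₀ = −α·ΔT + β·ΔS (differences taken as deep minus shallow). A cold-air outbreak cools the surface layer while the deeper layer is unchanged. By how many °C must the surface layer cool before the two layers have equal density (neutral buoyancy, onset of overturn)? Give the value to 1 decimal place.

Neutral buoyancy requires Δρ = 0, i.e. −α(T_deep − T_surf′) + β(S_deep − S_surf) = 0.
T_surf′ = T_deep − (β/α)·ΔS = 14.1 − (7.6 × 10⁻⁴/2 × 10⁻⁴)·(+2.09) = 6.158 °C.
Cooling required: 16.0 − (6.158) = 9.842 °C.

9.8 °C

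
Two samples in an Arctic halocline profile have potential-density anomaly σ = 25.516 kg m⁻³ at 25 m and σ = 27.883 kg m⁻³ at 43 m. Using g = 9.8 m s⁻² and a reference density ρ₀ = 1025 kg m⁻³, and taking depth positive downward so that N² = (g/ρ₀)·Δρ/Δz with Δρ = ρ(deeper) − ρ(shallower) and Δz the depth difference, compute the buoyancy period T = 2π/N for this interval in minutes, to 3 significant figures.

Δρ = 1027.883 − 1025.516 = 2.367 kg m⁻³ over Δz = 43 − 25 = 18 m.
N² = (9.8/1025) × (2.367/18) = 1.2573 × 10⁻³ s⁻².
N = √(1.2573 × 10⁻³) = 0.035458 rad s⁻¹, so T = 2π/N = 177.20 s = 2.9533 min ≈ 2.95 min.

2.95 min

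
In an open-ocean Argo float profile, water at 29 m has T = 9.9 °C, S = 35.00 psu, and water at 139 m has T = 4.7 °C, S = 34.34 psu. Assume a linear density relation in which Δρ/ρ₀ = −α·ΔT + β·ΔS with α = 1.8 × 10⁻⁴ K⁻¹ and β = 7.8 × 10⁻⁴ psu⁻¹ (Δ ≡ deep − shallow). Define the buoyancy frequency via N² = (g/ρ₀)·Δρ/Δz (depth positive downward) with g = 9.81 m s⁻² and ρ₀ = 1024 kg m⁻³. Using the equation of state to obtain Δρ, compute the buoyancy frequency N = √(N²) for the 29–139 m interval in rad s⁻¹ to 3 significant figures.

6.13 × 10⁻³ rad s⁻¹

ΔT = -5.2 K, ΔS = -0.66 psu (deep − shallow).
Δρ/ρ₀ = −αΔT + βΔS = 9.36 × 10⁻⁴ − 5.148 × 10⁻⁴ = 4.212 × 10⁻⁴, so Δρ ≈ 0.4313 kg m⁻³.
N² = (g/ρ₀)·Δρ/Δz = g·(Δρ/ρ₀)/Δz = 9.81 × 4.212 × 10⁻⁴ / 110 = 3.7563 × 10⁻⁵ s⁻².
N = √(3.7563 × 10⁻⁵) = 6.1289 × 10⁻³ rad s⁻¹ ≈ 6.13 × 10⁻³ rad s⁻¹.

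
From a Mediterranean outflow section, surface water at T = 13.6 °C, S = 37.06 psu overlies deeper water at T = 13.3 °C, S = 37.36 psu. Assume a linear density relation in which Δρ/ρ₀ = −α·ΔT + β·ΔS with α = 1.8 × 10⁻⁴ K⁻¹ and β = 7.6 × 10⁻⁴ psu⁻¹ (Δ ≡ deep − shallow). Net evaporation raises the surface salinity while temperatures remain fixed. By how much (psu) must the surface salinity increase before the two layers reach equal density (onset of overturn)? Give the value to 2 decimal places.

Neutral buoyancy requires −α(T_deep − T_surf) + β(S_deep − S_surf′) = 0.
S_surf′ = S_deep − (α/β)·ΔT = 37.36 − (1.8 × 10⁻⁴/7.6 × 10⁻⁴)·(-0.3) = 37.4311 psu.
Increase required: 37.4311 − 37.06 = 0.3711 psu.

0.37 psu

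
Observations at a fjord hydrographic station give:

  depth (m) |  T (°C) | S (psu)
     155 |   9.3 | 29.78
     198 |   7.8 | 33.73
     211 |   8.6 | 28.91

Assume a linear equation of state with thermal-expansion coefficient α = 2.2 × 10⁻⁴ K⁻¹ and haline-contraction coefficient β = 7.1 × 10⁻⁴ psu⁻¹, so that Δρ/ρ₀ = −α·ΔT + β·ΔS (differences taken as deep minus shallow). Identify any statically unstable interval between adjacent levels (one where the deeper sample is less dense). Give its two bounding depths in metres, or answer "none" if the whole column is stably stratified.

198–211 m

Evaluate Δρ/ρ₀ = −αΔT + βΔS across each adjacent pair:
  155–198 m: −αΔT+βΔS = −(2.2 × 10⁻⁴)(-1.5)+(7.1 × 10⁻⁴)(+3.95) = 3.1 × 10⁻³ → stable
  198–211 m: −αΔT+βΔS = −(2.2 × 10⁻⁴)(+0.8)+(7.1 × 10⁻⁴)(-4.82) = -3.6 × 10⁻³ → UNSTABLE
The 198–211 m interval has Δρ < 0: lighter water underlies denser water.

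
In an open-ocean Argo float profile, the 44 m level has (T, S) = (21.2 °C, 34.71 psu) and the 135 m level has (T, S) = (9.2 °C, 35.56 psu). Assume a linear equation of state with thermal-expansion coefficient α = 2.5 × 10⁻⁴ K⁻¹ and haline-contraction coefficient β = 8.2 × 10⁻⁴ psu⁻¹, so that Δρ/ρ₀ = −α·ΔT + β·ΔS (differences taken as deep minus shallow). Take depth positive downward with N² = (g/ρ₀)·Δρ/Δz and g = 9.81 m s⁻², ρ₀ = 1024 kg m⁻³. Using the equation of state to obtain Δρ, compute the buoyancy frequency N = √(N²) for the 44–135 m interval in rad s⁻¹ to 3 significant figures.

ΔT = -12.0 K, ΔS = +0.85 psu (deep − shallow).
Δρ/ρ₀ = −αΔT + βΔS = 3.00 × 10⁻³ + 6.97 × 10⁻⁴ = 3.697 × 10⁻³, so Δρ ≈ 3.786 kg m⁻³.
N² = (g/ρ₀)·Δρ/Δz = g·(Δρ/ρ₀)/Δz = 9.81 × 3.697 × 10⁻³ / 91 = 3.9854 × 10⁻⁴ s⁻².
N = √(3.9854 × 10⁻⁴) = 0.019963 rad s⁻¹ ≈ 0.0200 rad s⁻¹.

0.0200 rad s⁻¹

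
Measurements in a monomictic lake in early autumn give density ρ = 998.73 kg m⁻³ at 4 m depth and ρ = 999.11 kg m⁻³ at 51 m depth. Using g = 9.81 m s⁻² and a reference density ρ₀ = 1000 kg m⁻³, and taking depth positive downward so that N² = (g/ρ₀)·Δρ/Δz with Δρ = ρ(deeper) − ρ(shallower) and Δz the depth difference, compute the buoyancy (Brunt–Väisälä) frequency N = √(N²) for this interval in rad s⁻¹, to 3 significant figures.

Δρ = 999.11 − 998.73 = 0.38 kg m⁻³ over Δz = 51 − 4 = 47 m.
N² = (9.81/1000) × (0.38/47) = 7.9315 × 10⁻⁵ s⁻².
N = √(7.9315 × 10⁻⁵) = 8.9059 × 10⁻³ rad s⁻¹ ≈ 8.91 × 10⁻³ rad s⁻¹.
Since Δρ > 0 the layer is stably stratified.

8.91 × 10⁻³ rad s⁻¹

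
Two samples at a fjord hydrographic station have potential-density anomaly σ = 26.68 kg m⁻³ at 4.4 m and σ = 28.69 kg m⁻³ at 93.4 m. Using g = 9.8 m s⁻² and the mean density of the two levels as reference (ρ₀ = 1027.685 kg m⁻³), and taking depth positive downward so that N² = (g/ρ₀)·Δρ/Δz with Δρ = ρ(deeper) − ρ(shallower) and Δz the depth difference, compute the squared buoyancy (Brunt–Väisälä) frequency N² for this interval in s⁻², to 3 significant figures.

2.15 × 10⁻⁴ s⁻²

Δρ = 1028.69 − 1026.68 = 2.01 kg m⁻³ over Δz = 93.4 − 4.4 = 89 m.
N² = (9.8/1027.685) × (2.01/89) = 2.1536 × 10⁻⁴ s⁻² ≈ 2.15 × 10⁻⁴ s⁻².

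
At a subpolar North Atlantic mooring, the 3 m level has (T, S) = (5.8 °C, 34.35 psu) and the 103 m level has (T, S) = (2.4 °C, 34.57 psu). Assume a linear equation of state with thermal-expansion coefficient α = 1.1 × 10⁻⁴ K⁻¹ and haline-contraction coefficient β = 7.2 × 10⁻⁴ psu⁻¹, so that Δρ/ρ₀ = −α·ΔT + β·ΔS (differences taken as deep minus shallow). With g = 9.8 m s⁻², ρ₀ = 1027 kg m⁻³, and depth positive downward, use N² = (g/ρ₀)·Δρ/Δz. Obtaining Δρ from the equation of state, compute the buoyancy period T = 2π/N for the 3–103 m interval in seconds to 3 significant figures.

870 s

ΔT = -3.4 K, ΔS = +0.22 psu (deep − shallow).
Δρ/ρ₀ = −αΔT + βΔS = 3.74 × 10⁻⁴ + 1.584 × 10⁻⁴ = 5.324 × 10⁻⁴, so Δρ ≈ 0.5468 kg m⁻³.
N² = (g/ρ₀)·Δρ/Δz = g·(Δρ/ρ₀)/Δz = 9.8 × 5.324 × 10⁻⁴ / 100 = 5.2175 × 10⁻⁵ s⁻².
N = √(5.2175 × 10⁻⁵) = 7.2232 × 10⁻³ rad s⁻¹ → T = 2π/N = 869.86 s ≈ 870 s.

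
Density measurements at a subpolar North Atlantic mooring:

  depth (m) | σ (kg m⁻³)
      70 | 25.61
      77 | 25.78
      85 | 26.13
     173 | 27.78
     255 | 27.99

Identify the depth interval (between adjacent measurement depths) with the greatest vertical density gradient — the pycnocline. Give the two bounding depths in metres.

77–85 m

Compute the density gradient over each adjacent pair:
  70–77 m: Δρ/Δz = 0.17/7 = 0.024 kg m⁻⁴
  77–85 m: Δρ/Δz = 0.35/8 = 0.044 kg m⁻⁴
  85–173 m: Δρ/Δz = 1.65/88 = 0.019 kg m⁻⁴
  173–255 m: Δρ/Δz = 0.21/82 = 2.6 × 10⁻³ kg m⁻⁴
The largest gradient is in the 77–85 m interval — the pycnocline.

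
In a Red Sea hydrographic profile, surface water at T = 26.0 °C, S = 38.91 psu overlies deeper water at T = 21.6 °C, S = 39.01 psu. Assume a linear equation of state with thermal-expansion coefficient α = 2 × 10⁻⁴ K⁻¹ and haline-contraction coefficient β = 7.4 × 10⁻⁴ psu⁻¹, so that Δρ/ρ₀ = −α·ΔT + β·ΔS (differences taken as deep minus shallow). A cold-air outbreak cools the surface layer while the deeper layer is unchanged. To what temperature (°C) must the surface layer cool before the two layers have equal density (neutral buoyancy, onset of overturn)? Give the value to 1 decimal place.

Neutral buoyancy requires Δρ = 0, i.e. −α(T_deep − T_surf′) + β(S_deep − S_surf) = 0.
T_surf′ = T_deep − (β/α)·ΔS = 21.6 − (7.4 × 10⁻⁴/2 × 10⁻⁴)·(+0.10) = 21.230 °C.
Cooling required: 26.0 − (21.230) = 4.770 °C.

21.2 °C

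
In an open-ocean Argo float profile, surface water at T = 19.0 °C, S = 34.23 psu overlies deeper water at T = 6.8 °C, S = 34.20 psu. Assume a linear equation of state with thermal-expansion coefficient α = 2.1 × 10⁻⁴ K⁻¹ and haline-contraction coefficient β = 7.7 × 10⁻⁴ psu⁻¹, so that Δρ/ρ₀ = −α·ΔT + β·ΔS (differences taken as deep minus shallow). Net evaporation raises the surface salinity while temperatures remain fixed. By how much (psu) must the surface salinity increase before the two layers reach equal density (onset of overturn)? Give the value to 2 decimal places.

3.30 psu

Neutral buoyancy requires −α(T_deep − T_surf) + β(S_deep − S_surf′) = 0.
S_surf′ = S_deep − (α/β)·ΔT = 34.20 − (2.1 × 10⁻⁴/7.7 × 10⁻⁴)·(-12.2) = 37.5273 psu.
Increase required: 37.5273 − 34.23 = 3.2973 psu.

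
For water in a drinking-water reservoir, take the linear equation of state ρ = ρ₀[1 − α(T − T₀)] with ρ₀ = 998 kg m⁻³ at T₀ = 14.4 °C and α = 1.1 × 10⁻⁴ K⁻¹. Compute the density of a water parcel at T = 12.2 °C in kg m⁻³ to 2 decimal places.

T − T₀ = -2.2 K.
Bracket = 1 − α·(-2.2) = 1 + (2.42 × 10⁻⁴) = 1.0002420.
ρ = 998 × 1.0002420 = 998.24 kg m⁻³.

998.24 kg m⁻³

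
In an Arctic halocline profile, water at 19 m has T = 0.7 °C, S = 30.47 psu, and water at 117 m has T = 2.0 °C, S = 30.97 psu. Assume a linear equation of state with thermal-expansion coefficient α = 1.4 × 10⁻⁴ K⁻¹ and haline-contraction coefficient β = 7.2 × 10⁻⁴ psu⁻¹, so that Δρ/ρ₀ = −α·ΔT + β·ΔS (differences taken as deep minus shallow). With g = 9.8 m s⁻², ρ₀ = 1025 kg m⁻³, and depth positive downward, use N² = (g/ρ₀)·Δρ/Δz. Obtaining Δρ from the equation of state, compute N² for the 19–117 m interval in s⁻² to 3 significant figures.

ΔT = +1.3 K, ΔS = +0.50 psu (deep − shallow).
Δρ/ρ₀ = −αΔT + βΔS = -1.82 × 10⁻⁴ + 3.60 × 10⁻⁴ = 1.78 × 10⁻⁴, so Δρ ≈ 0.1825 kg m⁻³.
N² = (g/ρ₀)·Δρ/Δz = g·(Δρ/ρ₀)/Δz = 9.8 × 1.78 × 10⁻⁴ / 98 = 1.7800 × 10⁻⁵ s⁻² ≈ 1.78 × 10⁻⁵ s⁻².

1.78 × 10⁻⁵ s⁻²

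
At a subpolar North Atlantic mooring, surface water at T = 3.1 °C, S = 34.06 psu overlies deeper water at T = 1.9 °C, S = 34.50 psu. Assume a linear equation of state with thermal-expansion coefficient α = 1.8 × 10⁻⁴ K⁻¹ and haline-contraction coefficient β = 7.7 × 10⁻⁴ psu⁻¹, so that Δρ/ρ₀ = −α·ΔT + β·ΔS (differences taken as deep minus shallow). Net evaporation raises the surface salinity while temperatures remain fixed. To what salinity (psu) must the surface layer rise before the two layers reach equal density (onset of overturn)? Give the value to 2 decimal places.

34.78 psu

Neutral buoyancy requires −α(T_deep − T_surf) + β(S_deep − S_surf′) = 0.
S_surf′ = S_deep − (α/β)·ΔT = 34.50 − (1.8 × 10⁻⁴/7.7 × 10⁻⁴)·(-1.2) = 34.7805 psu.
Increase required: 34.7805 − 34.06 = 0.7205 psu.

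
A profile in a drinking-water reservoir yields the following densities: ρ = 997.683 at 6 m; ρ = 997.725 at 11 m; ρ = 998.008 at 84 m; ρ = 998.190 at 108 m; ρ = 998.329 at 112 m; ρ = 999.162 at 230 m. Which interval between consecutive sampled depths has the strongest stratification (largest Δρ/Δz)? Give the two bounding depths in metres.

Compute the density gradient over each adjacent pair:
  6–11 m: Δρ/Δz = 0.042/5 = 8.4 × 10⁻³ kg m⁻⁴
  11–84 m: Δρ/Δz = 0.283/73 = 3.9 × 10⁻³ kg m⁻⁴
  84–108 m: Δρ/Δz = 0.182/24 = 7.6 × 10⁻³ kg m⁻⁴
  108–112 m: Δρ/Δz = 0.139/4 = 0.035 kg m⁻⁴
  112–230 m: Δρ/Δz = 0.833/118 = 7.1 × 10⁻³ kg m⁻⁴
The largest gradient is in the 108–112 m interval — the pycnocline.

108–112 m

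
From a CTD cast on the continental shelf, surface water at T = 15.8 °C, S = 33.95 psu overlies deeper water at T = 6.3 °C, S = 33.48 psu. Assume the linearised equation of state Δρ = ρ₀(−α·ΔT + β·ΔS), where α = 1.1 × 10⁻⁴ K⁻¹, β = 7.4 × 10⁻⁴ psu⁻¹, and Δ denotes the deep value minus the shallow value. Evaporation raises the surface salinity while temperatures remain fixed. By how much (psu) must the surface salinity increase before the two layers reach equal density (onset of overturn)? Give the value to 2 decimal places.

Neutral buoyancy requires −α(T_deep − T_surf) + β(S_deep − S_surf′) = 0.
S_surf′ = S_deep − (α/β)·ΔT = 33.48 − (1.1 × 10⁻⁴/7.4 × 10⁻⁴)·(-9.5) = 34.8922 psu.
Increase required: 34.8922 − 33.95 = 0.9422 psu.

0.94 psu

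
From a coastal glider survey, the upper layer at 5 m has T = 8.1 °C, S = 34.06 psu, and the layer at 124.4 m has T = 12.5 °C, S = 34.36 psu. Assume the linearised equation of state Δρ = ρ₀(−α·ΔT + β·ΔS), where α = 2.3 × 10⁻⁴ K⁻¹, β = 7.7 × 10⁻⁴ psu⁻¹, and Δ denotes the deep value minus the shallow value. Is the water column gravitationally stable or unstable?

unstable

ΔT = 12.5 − 8.1 = +4.4 K and ΔS = 34.36 − 34.06 = +0.30 psu (deep − shallow).
−αΔT = -1.012 × 10⁻³; βΔS = 2.31 × 10⁻⁴; sum Δρ/ρ₀ = -7.81 × 10⁻⁴.
Δρ/ρ₀ < 0, so Δρ < 0: deeper water is lighter → statically unstable; the column would overturn.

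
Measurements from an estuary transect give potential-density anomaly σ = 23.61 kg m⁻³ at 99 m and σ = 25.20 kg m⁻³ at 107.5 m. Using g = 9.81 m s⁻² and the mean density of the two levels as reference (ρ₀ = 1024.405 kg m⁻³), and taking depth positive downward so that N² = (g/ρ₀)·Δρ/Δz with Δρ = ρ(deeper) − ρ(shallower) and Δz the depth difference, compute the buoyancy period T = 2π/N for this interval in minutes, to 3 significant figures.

Δρ = 1025.20 − 1023.61 = 1.59 kg m⁻³ over Δz = 107.5 − 99 = 8.5 m.
N² = (9.81/1024.405) × (1.59/8.5) = 1.7913 × 10⁻³ s⁻².
N = √(1.7913 × 10⁻³) = 0.042324 rad s⁻¹, so T = 2π/N = 148.45 s = 2.4742 min ≈ 2.47 min.
A positive N² confirms static stability across the interval.

2.47 min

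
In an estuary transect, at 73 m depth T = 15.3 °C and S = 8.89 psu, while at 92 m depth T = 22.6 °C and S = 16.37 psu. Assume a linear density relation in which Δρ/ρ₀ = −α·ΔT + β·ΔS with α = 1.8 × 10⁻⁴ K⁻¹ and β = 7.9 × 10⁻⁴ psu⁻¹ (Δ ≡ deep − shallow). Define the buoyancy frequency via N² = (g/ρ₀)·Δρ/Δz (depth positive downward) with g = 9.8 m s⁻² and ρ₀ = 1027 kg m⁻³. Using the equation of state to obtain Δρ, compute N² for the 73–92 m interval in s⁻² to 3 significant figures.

2.37 × 10⁻³ s⁻²

ΔT = +7.3 K, ΔS = +7.48 psu (deep − shallow).
Δρ/ρ₀ = −αΔT + βΔS = -1.314 × 10⁻³ + 5.9092 × 10⁻³ = 4.5952 × 10⁻³, so Δρ ≈ 4.719 kg m⁻³.
N² = (g/ρ₀)·Δρ/Δz = g·(Δρ/ρ₀)/Δz = 9.8 × 4.5952 × 10⁻³ / 19 = 2.3702 × 10⁻³ s⁻² ≈ 2.37 × 10⁻³ s⁻².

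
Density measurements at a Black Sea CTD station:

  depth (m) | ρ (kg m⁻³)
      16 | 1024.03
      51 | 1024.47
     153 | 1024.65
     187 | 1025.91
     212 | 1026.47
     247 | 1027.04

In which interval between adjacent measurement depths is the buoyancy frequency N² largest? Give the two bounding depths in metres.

153–187 m

Compute the density gradient over each adjacent pair:
  16–51 m: Δρ/Δz = 0.44/35 = 0.013 kg m⁻⁴
  51–153 m: Δρ/Δz = 0.18/102 = 1.8 × 10⁻³ kg m⁻⁴
  153–187 m: Δρ/Δz = 1.26/34 = 0.037 kg m⁻⁴
  187–212 m: Δρ/Δz = 0.56/25 = 0.022 kg m⁻⁴
  212–247 m: Δρ/Δz = 0.57/35 = 0.016 kg m⁻⁴
The largest gradient is in the 153–187 m interval — the pycnocline.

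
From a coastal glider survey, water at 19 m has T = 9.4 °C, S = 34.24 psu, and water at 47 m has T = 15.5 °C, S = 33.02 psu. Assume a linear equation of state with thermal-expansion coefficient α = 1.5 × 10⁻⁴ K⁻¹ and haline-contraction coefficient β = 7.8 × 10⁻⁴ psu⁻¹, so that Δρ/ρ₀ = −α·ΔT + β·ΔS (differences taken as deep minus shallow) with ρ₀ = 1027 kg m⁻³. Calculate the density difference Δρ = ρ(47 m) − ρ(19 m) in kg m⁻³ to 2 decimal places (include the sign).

ΔT = +6.1 K, ΔS = -1.22 psu (deep − shallow).
Δρ/ρ₀ = −(1.5 × 10⁻⁴)(+6.1) + (7.8 × 10⁻⁴)(-1.22) = -1.8666 × 10⁻³.
Δρ = 1027 × (-1.8666 × 10⁻³) = -1.92 kg m⁻³.
Negative Δρ: lighter below, statically unstable.

-1.92 kg m⁻³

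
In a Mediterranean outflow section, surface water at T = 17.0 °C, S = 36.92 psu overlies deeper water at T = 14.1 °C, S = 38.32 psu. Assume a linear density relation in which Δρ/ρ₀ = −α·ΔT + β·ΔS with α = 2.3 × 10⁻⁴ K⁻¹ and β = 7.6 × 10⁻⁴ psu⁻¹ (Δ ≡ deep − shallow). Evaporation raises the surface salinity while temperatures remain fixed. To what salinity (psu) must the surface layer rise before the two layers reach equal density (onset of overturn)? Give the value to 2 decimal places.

39.20 psu

Neutral buoyancy requires −α(T_deep − T_surf) + β(S_deep − S_surf′) = 0.
S_surf′ = S_deep − (α/β)·ΔT = 38.32 − (2.3 × 10⁻⁴/7.6 × 10⁻⁴)·(-2.9) = 39.1976 psu.
Increase required: 39.1976 − 36.92 = 2.2776 psu.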